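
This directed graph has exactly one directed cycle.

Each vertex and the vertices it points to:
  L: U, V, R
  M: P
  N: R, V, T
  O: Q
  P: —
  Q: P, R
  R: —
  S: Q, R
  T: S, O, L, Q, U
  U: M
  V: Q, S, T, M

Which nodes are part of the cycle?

L, T, V

DFS with gray/black marking from T:
T gray
  S gray
    Q gray
      P gray
      P black
      R gray
      R black
    Q black
    S→R: R black — skip
  S black
  O gray
    O→Q: Q black — skip
  O black
  L gray
    U gray
      M gray
        M→P: P black — skip
      M black
    U black
    V gray
      V→Q: Q black — skip
      V→S: S black — skip
      V→T: T is gray → back edge
Back edge closes the cycle T → L → V → T; its vertices are {L, T, V}.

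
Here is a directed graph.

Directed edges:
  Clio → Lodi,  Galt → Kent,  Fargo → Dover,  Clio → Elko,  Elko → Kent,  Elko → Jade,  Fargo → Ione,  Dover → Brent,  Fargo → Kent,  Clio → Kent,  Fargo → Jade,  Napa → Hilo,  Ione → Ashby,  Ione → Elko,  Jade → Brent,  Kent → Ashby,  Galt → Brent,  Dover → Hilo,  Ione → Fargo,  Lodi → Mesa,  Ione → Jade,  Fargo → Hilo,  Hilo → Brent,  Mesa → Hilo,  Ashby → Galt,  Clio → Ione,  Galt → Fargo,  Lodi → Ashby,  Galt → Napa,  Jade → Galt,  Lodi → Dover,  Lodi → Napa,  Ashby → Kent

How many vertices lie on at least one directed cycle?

A vertex is on a directed cycle iff it belongs to a strongly connected component of size ≥ 2 (or has a self-loop).
The vertices on cycles are {Elko, Galt, Ione, Jade, Kent, Ashby, Fargo} — 7 in total.

7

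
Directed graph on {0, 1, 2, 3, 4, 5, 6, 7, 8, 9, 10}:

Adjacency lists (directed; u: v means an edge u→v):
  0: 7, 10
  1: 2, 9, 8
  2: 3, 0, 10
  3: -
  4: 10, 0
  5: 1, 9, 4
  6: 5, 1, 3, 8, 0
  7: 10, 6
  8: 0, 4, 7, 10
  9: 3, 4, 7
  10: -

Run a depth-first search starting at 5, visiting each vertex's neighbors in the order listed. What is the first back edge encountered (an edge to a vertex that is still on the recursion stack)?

DFS from 5 (visiting each vertex's neighbors in the order listed); mark gray on enter, black on exit:
5 gray
  1 gray
    2 gray
      3 gray
      3 black
      0 gray
        7 gray
          10 gray
          10 black
          6 gray
            6→5: 5 is gray → back edge
First back edge: 6 → 5.

6->5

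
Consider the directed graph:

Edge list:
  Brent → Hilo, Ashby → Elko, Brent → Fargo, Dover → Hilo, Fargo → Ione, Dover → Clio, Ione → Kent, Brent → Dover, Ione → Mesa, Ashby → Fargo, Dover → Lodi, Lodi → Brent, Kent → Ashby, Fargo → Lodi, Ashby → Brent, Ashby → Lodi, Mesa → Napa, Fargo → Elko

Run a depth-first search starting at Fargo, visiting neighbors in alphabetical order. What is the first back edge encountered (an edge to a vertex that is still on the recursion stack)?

DFS from Fargo (visiting neighbors in alphabetical order); mark gray on enter, black on exit:
Fargo gray
  Elko gray
  Elko black
  Ione gray
    Kent gray
      Ashby gray
        Brent gray
          Dover gray
            Clio gray
            Clio black
            Hilo gray
            Hilo black
            Lodi gray
              Lodi→Brent: Brent is gray → back edge
First back edge: Lodi → Brent.

Lodi->Brent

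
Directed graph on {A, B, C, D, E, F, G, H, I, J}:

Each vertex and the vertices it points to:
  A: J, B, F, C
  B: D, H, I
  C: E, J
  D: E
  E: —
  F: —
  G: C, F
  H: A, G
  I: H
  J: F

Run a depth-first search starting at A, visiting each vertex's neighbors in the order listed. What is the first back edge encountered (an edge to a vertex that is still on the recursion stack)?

H->A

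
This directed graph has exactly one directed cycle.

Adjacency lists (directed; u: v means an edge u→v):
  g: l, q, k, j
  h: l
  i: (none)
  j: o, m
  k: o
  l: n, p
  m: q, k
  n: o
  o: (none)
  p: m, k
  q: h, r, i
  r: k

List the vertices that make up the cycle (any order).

h, l, m, p, q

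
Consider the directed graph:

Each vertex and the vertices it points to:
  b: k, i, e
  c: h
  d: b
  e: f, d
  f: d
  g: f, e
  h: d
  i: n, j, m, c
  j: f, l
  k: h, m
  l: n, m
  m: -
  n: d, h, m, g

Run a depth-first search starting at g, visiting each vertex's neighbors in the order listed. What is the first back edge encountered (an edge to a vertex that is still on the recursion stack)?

DFS from g (visiting each vertex's neighbors in the order listed); mark gray on enter, black on exit:
g gray
  f gray
    d gray
      b gray
        k gray
          h gray
            h→d: d is gray → back edge
First back edge: h → d.

h→d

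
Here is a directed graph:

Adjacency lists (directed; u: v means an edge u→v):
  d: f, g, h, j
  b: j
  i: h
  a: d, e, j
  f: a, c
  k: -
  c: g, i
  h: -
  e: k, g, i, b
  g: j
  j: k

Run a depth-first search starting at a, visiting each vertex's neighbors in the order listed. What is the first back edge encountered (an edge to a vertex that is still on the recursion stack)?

DFS from a (visiting each vertex's neighbors in the order listed); mark gray on enter, black on exit:
a gray
  d gray
    f gray
      f→a: a is gray → back edge
First back edge: f → a.

f→a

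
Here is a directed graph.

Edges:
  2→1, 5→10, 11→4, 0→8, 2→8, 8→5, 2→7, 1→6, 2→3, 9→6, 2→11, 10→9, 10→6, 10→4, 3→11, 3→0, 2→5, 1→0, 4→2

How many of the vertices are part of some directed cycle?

A vertex is on a directed cycle iff it belongs to a strongly connected component of size ≥ 2 (or has a self-loop).
The vertices on cycles are {0, 1, 2, 3, 4, 5, 8, 10, 11} — 9 in total.

9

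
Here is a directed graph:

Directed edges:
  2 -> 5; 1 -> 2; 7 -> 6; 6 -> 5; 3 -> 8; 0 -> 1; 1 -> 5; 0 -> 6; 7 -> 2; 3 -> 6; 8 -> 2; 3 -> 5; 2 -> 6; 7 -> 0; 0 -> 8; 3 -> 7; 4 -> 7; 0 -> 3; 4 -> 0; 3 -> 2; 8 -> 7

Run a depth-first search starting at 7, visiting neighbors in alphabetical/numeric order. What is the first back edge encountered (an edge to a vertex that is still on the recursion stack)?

DFS from 7 (visiting neighbors in alphabetical/numeric order); mark gray on enter, black on exit:
7 gray
  0 gray
    1 gray
      2 gray
        5 gray
        5 black
        6 gray
          6→5: 5 black — skip
        6 black
      2 black
      1→5: 5 black — skip
    1 black
    3 gray
      3→2: 2 black — skip
      3→5: 5 black — skip
      3→6: 6 black — skip
      3→7: 7 is gray → back edge
First back edge: 3 → 7.

3->7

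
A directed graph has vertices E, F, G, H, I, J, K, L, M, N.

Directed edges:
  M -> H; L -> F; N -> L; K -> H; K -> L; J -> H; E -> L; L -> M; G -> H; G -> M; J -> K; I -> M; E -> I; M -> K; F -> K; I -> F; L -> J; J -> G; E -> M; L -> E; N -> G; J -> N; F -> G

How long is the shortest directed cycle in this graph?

2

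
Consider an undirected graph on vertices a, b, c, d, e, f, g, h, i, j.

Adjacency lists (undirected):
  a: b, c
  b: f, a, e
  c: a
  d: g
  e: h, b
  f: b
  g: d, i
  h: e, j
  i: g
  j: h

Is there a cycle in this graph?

No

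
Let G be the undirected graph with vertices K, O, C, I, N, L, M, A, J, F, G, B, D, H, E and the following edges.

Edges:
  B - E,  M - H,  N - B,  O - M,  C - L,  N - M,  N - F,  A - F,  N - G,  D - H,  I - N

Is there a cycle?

No

DFS, tracking each vertex's parent; an edge to a visited non-parent vertex closes a cycle.
Start from L:
visit L (parent –)
  visit C (parent L)
    C–L: parent, skip
visit K (parent –)
visit O (parent –)
  visit M (parent O)
    M–O: parent, skip
    visit N (parent M)
      visit G (parent N)
        G–N: parent, skip
      N–M: parent, skip
      visit F (parent N)
        visit A (parent F)
          A–F: parent, skip
        F–N: parent, skip
      visit B (parent N)
        B–N: parent, skip
        visit E (parent B)
          E–B: parent, skip
      visit I (parent N)
        I–N: parent, skip
    visit H (parent M)
      H–M: parent, skip
      visit D (parent H)
        D–H: parent, skip
visit J (parent –)
No non-parent visited neighbor found — the graph is a forest.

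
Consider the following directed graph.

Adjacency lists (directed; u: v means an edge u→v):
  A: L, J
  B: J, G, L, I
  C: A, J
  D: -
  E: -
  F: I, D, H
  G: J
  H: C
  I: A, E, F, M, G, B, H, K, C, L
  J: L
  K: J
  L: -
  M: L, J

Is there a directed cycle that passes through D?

D lies on a cycle iff there is a path from D back to itself.
Exploring from D, it never reaches itself; equivalently, its strongly connected component is a singleton.

No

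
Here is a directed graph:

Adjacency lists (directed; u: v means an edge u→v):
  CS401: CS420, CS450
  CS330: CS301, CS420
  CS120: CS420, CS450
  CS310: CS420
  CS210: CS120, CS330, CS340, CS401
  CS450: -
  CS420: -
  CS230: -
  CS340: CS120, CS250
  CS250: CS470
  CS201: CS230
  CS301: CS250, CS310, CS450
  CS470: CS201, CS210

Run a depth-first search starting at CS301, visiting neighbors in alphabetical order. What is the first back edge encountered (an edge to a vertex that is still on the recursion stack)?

DFS from CS301 (visiting neighbors in alphabetical order); mark gray on enter, black on exit:
CS301 gray
  CS250 gray
    CS470 gray
      CS201 gray
        CS230 gray
        CS230 black
      CS201 black
      CS210 gray
        CS120 gray
          CS420 gray
          CS420 black
          CS450 gray
          CS450 black
        CS120 black
        CS330 gray
          CS330→CS301: CS301 is gray → back edge
First back edge: CS330 → CS301.

CS330→CS301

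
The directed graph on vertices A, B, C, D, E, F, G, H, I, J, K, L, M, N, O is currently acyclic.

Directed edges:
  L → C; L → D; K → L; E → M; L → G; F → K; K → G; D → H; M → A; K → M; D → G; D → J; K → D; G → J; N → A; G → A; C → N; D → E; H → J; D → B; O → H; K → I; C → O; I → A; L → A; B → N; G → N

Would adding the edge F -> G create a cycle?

Adding F→G creates a cycle iff G can already reach F.
Explore from G: no path reaches F. The graph stays acyclic.

No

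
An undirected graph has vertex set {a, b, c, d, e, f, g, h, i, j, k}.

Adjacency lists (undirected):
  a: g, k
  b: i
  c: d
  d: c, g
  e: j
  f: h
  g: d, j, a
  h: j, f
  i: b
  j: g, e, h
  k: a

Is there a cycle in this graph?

No

DFS, tracking each vertex's parent; an edge to a visited non-parent vertex closes a cycle.
Start from f:
visit f (parent –)
  visit h (parent f)
    visit j (parent h)
      visit g (parent j)
        visit d (parent g)
          visit c (parent d)
            c–d: parent, skip
          d–g: parent, skip
        g–j: parent, skip
        visit a (parent g)
          a–g: parent, skip
          visit k (parent a)
            k–a: parent, skip
      visit e (parent j)
        e–j: parent, skip
      j–h: parent, skip
    h–f: parent, skip
visit b (parent –)
  visit i (parent b)
    i–b: parent, skip
No non-parent visited neighbor found — the graph is a forest.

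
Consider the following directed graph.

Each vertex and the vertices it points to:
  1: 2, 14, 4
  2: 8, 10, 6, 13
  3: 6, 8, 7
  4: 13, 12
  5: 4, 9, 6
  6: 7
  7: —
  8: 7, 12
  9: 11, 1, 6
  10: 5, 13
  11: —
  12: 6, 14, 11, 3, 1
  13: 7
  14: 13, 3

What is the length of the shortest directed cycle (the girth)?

3

For each vertex v, BFS finds the shortest path from v back to v.
The shortest such closed walk is 1 → 4 → 12 → 1, length 3.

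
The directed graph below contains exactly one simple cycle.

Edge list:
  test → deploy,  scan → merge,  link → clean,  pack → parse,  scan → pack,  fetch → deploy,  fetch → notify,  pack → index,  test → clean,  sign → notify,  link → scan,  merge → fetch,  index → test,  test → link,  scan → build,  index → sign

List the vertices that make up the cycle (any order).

DFS with gray/black marking from scan:
scan gray
  build gray
  build black
  pack gray
    index gray
      sign gray
        notify gray
        notify black
      sign black
      test gray
        clean gray
        clean black
        link gray
          link→clean: clean black — skip
          link→scan: scan is gray → back edge
Back edge closes the cycle scan → pack → index → test → link → scan; its vertices are {link, pack, scan, test, index}.

link, pack, scan, test, index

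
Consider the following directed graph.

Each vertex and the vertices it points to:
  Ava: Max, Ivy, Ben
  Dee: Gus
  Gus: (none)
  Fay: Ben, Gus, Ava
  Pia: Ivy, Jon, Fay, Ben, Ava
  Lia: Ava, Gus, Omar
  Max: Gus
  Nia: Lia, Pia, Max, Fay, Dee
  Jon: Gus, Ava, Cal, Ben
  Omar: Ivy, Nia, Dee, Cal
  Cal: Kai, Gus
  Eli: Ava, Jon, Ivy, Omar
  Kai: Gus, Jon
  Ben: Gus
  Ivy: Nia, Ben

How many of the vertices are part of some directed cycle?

10

A vertex is on a directed cycle iff it belongs to a strongly connected component of size ≥ 2 (or has a self-loop).
The vertices on cycles are {Ava, Cal, Fay, Ivy, Jon, Kai, Lia, Nia, Pia, Omar} — 10 in total.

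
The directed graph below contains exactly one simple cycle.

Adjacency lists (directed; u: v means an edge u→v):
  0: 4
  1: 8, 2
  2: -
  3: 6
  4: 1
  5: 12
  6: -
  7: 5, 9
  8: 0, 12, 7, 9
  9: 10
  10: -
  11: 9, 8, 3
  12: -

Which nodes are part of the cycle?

DFS with gray/black marking from 8:
8 gray
  0 gray
    4 gray
      1 gray
        1→8: 8 is gray → back edge
Back edge closes the cycle 8 → 0 → 4 → 1 → 8; its vertices are {0, 1, 4, 8}.

0, 1, 4, 8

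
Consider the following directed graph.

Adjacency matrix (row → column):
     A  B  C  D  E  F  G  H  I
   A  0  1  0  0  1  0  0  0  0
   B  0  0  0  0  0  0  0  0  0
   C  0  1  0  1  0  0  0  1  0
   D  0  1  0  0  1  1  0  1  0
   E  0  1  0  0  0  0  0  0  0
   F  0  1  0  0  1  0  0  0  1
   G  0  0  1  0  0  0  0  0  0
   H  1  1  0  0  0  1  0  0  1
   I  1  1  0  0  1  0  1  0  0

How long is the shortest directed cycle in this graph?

For each vertex v, BFS finds the shortest path from v back to v.
The shortest such closed walk is G → C → H → I → G, length 4.

4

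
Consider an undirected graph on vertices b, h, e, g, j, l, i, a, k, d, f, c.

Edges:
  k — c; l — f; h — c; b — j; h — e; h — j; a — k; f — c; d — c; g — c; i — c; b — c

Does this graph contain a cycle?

Yes

DFS, tracking each vertex's parent; an edge to a visited non-parent vertex closes a cycle.
Start from g:
visit g (parent –)
  visit c (parent g)
    visit d (parent c)
      d–c: parent, skip
    c–g: parent, skip
    visit f (parent c)
      visit l (parent f)
        l–f: parent, skip
      f–c: parent, skip
    visit i (parent c)
      i–c: parent, skip
    visit k (parent c)
      k–c: parent, skip
      visit a (parent k)
        a–k: parent, skip
    visit b (parent c)
      b–c: parent, skip
      visit j (parent b)
        j–b: parent, skip
        visit h (parent j)
          visit e (parent h)
            e–h: parent, skip
          h–c: c visited and ≠ parent → cycle
Cycle: c – b – j – h – c.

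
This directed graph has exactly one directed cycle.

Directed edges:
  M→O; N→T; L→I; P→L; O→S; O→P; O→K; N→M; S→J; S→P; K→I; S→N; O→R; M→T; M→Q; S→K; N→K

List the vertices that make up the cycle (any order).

DFS with gray/black marking from N:
N gray
  T gray
  T black
  K gray
    I gray
    I black
  K black
  M gray
    M→T: T black — skip
    O gray
      O→K: K black — skip
      S gray
        P gray
          L gray
            L→I: I black — skip
          L black
        P black
        S→N: N is gray → back edge
Back edge closes the cycle N → M → O → S → N; its vertices are {M, N, O, S}.

M, N, O, S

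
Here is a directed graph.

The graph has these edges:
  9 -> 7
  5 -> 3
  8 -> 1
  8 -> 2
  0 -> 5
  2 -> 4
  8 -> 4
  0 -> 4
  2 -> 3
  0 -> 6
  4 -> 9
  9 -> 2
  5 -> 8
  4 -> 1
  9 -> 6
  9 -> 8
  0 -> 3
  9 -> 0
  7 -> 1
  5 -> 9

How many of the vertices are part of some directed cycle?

A vertex is on a directed cycle iff it belongs to a strongly connected component of size ≥ 2 (or has a self-loop).
The vertices on cycles are {0, 2, 4, 5, 8, 9} — 6 in total.

6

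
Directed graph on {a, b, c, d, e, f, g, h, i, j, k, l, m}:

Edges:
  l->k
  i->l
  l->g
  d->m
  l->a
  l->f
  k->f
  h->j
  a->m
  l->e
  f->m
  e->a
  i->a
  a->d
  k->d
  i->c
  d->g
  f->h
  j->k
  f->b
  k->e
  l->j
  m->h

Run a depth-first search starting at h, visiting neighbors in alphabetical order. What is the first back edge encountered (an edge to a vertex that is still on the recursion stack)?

DFS from h (visiting neighbors in alphabetical order); mark gray on enter, black on exit:
h gray
  j gray
    k gray
      d gray
        g gray
        g black
        m gray
          m→h: h is gray → back edge
First back edge: m → h.

m→h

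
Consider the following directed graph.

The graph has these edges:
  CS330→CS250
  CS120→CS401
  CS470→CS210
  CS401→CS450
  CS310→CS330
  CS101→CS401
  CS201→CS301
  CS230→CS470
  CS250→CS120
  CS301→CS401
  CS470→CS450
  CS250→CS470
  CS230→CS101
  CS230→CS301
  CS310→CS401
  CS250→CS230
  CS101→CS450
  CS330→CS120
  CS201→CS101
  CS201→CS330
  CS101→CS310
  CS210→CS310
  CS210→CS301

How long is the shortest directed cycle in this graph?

For each vertex v, BFS finds the shortest path from v back to v.
The shortest such closed walk is CS330 → CS250 → CS470 → CS210 → CS310 → CS330, length 5.

5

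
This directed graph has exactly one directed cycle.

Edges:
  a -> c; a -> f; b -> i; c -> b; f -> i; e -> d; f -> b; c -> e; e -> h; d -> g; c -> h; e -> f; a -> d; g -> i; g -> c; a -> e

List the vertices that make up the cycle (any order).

c, d, e, g

DFS with gray/black marking from c:
c gray
  h gray
  h black
  b gray
    i gray
    i black
  b black
  e gray
    f gray
      f→i: i black — skip
      f→b: b black — skip
    f black
    e→h: h black — skip
    d gray
      g gray
        g→c: c is gray → back edge
Back edge closes the cycle c → e → d → g → c; its vertices are {c, d, e, g}.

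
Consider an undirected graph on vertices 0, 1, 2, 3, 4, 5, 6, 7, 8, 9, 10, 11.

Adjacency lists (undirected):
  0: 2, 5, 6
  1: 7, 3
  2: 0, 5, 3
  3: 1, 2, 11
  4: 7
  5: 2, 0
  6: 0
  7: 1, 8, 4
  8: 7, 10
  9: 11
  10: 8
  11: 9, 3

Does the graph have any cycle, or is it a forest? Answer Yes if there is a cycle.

DFS, tracking each vertex's parent; an edge to a visited non-parent vertex closes a cycle.
Start from 7:
visit 7 (parent –)
  visit 1 (parent 7)
    1–7: parent, skip
    visit 3 (parent 1)
      3–1: parent, skip
      visit 2 (parent 3)
        visit 0 (parent 2)
          0–2: parent, skip
          visit 5 (parent 0)
            5–2: 2 visited and ≠ parent → cycle
Cycle: 2 – 0 – 5 – 2.

Yes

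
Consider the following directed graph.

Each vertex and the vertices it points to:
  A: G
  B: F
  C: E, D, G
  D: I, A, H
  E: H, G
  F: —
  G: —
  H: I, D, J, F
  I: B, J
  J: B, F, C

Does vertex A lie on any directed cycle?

No

A lies on a cycle iff there is a path from A back to itself.
Exploring from A, it never reaches itself; equivalently, its strongly connected component is a singleton.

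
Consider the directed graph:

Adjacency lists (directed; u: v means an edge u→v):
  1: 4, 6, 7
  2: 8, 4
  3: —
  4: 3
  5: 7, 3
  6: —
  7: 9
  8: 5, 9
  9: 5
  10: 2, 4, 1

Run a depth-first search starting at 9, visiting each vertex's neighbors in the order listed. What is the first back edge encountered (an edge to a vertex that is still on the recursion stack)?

7→9

DFS from 9 (visiting each vertex's neighbors in the order listed); mark gray on enter, black on exit:
9 gray
  5 gray
    7 gray
      7→9: 9 is gray → back edge
First back edge: 7 → 9.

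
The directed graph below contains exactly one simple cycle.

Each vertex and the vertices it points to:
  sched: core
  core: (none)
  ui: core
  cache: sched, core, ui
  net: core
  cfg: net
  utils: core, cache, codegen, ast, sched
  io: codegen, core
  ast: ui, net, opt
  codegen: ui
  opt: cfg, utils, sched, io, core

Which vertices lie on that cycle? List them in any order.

DFS with gray/black marking from opt:
opt gray
  cfg gray
    net gray
      core gray
      core black
    net black
  cfg black
  utils gray
    utils→core: core black — skip
    cache gray
      sched gray
        sched→core: core black — skip
      sched black
      cache→core: core black — skip
      ui gray
        ui→core: core black — skip
      ui black
    cache black
    codegen gray
      codegen→ui: ui black — skip
    codegen black
    ast gray
      ast→ui: ui black — skip
      ast→net: net black — skip
      ast→opt: opt is gray → back edge
Back edge closes the cycle opt → utils → ast → opt; its vertices are {ast, opt, utils}.

ast, opt, utils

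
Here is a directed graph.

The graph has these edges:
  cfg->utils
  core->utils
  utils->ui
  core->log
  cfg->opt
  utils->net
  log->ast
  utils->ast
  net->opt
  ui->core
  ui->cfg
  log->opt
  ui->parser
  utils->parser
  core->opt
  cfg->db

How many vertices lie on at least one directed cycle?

4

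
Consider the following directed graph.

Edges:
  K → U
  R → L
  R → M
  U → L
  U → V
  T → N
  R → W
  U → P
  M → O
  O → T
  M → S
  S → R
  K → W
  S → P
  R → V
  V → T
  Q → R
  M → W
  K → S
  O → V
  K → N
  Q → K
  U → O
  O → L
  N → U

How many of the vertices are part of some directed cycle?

8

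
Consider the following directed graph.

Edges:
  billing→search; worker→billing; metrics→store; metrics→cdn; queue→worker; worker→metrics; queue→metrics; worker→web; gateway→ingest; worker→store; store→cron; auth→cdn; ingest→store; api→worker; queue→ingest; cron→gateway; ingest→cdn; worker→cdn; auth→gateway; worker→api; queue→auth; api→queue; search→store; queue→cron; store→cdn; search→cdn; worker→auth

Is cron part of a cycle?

Yes

cron is on a cycle iff cron can reach itself via ≥1 edge.
cron → gateway → ingest → store → cron — yes.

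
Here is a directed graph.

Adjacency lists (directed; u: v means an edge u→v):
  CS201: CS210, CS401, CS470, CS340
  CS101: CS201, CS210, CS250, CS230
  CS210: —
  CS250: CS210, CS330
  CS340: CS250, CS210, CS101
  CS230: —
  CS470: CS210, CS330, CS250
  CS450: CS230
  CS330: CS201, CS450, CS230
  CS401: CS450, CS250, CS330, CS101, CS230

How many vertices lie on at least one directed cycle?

7

A vertex is on a directed cycle iff it belongs to a strongly connected component of size ≥ 2 (or has a self-loop).
The vertices on cycles are {CS101, CS201, CS250, CS330, CS340, CS401, CS470} — 7 in total.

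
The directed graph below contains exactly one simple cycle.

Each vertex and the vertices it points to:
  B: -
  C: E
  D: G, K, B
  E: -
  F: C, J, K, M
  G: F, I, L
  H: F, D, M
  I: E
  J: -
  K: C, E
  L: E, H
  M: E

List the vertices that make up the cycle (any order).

D, G, H, L

DFS with gray/black marking from D:
D gray
  G gray
    F gray
      C gray
        E gray
        E black
      C black
      J gray
      J black
      K gray
        K→C: C black — skip
        K→E: E black — skip
      K black
      M gray
        M→E: E black — skip
      M black
    F black
    I gray
      I→E: E black — skip
    I black
    L gray
      L→E: E black — skip
      H gray
        H→F: F black — skip
        H→D: D is gray → back edge
Back edge closes the cycle D → G → L → H → D; its vertices are {D, G, H, L}.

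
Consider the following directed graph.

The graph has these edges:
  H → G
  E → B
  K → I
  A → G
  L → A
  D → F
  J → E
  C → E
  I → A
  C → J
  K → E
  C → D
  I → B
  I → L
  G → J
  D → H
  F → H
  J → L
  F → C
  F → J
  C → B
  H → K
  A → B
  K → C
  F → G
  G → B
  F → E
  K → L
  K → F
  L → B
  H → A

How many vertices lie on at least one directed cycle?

A vertex is on a directed cycle iff it belongs to a strongly connected component of size ≥ 2 (or has a self-loop).
The vertices on cycles are {A, C, D, F, G, H, J, K, L} — 9 in total.

9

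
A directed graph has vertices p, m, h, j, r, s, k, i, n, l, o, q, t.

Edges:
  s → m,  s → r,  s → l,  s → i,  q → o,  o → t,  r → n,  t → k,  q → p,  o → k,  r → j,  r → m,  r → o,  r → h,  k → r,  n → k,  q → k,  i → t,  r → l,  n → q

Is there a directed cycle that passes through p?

No

p lies on a cycle iff there is a path from p back to itself.
Exploring from p, it never reaches itself; equivalently, its strongly connected component is a singleton.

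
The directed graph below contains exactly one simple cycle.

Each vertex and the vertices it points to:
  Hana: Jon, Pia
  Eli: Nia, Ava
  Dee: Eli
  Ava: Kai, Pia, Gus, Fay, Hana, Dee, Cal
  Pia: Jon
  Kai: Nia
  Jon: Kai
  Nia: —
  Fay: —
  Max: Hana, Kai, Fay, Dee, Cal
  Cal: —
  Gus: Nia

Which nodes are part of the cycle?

Ava, Dee, Eli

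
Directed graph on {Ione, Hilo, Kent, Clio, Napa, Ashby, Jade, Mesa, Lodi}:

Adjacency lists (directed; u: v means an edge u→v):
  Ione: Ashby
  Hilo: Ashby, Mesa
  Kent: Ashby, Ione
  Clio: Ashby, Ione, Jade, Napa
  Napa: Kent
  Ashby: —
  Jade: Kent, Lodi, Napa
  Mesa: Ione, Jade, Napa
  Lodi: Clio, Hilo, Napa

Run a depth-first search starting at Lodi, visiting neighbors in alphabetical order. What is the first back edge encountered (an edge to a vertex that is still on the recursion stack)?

Jade->Lodi

DFS from Lodi (visiting neighbors in alphabetical order); mark gray on enter, black on exit:
Lodi gray
  Clio gray
    Ashby gray
    Ashby black
    Ione gray
      Ione→Ashby: Ashby black — skip
    Ione black
    Jade gray
      Kent gray
        Kent→Ashby: Ashby black — skip
        Kent→Ione: Ione black — skip
      Kent black
      Jade→Lodi: Lodi is gray → back edge
First back edge: Jade → Lodi.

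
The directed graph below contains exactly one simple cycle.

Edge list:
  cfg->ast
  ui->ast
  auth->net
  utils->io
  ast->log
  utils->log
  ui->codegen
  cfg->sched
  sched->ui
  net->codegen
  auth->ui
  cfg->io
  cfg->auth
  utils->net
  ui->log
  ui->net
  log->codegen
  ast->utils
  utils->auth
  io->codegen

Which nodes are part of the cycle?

ui, ast, auth, utils

DFS with gray/black marking from ast:
ast gray
  log gray
    codegen gray
    codegen black
  log black
  utils gray
    auth gray
      ui gray
        net gray
          net→codegen: codegen black — skip
        net black
        ui→ast: ast is gray → back edge
Back edge closes the cycle ast → utils → auth → ui → ast; its vertices are {ui, ast, auth, utils}.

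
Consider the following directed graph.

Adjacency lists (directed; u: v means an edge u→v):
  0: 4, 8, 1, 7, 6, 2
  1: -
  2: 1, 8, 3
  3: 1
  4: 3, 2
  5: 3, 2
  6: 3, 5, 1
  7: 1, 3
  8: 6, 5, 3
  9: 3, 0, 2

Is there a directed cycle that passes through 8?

8 is on a cycle iff 8 can reach itself via ≥1 edge.
8 → 5 → 2 → 8 — yes.

Yes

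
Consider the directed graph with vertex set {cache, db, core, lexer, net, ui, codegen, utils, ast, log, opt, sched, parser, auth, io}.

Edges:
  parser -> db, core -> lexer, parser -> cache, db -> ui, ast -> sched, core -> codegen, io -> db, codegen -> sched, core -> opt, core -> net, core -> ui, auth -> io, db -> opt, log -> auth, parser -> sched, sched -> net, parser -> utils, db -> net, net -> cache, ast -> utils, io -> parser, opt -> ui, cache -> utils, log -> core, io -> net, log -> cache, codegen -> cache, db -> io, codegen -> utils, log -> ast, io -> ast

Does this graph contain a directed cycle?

Yes

DFS with white/gray/black marking, starting from net:
net gray
  cache gray
    utils gray
    utils black
  cache black
net black
db gray
  db→net: net black — skip
  ui gray
  ui black
  io gray
    io→db: db is gray → back edge
Back edge found, so a cycle exists: db → io → db.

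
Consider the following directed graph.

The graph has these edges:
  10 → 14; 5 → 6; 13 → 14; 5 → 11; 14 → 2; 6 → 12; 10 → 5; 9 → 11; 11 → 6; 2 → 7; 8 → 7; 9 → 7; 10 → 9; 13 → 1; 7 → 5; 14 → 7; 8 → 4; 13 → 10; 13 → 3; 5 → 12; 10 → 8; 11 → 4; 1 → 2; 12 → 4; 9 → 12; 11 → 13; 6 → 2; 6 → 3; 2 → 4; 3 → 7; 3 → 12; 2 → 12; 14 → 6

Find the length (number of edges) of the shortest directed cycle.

4

For each vertex v, BFS finds the shortest path from v back to v.
The shortest such closed walk is 13 → 10 → 9 → 11 → 13, length 4.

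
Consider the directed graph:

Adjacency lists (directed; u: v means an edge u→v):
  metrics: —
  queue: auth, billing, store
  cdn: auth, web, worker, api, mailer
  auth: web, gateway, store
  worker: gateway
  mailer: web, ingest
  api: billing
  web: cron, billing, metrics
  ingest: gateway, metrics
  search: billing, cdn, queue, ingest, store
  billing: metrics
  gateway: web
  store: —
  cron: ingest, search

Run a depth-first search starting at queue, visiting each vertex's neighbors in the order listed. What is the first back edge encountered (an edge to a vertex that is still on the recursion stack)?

gateway→web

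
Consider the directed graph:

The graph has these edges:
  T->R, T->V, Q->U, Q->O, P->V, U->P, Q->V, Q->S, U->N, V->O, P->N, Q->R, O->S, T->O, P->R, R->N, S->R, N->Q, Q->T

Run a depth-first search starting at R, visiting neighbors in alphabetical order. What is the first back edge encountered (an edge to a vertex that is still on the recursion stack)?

S→R

DFS from R (visiting neighbors in alphabetical order); mark gray on enter, black on exit:
R gray
  N gray
    Q gray
      O gray
        S gray
          S→R: R is gray → back edge
First back edge: S → R.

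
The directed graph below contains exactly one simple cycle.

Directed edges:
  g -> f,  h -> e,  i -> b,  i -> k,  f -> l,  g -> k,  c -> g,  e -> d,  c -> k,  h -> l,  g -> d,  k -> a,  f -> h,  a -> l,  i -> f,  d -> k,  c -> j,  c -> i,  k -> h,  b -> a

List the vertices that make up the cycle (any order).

d, e, h, k

DFS with gray/black marking from d:
d gray
  k gray
    a gray
      l gray
      l black
    a black
    h gray
      e gray
        e→d: d is gray → back edge
Back edge closes the cycle d → k → h → e → d; its vertices are {d, e, h, k}.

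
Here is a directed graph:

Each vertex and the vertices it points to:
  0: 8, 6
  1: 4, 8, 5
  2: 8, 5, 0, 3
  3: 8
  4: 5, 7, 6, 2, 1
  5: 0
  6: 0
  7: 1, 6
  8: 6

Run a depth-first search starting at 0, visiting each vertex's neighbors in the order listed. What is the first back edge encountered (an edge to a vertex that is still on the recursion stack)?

6->0

DFS from 0 (visiting each vertex's neighbors in the order listed); mark gray on enter, black on exit:
0 gray
  8 gray
    6 gray
      6→0: 0 is gray → back edge
First back edge: 6 → 0.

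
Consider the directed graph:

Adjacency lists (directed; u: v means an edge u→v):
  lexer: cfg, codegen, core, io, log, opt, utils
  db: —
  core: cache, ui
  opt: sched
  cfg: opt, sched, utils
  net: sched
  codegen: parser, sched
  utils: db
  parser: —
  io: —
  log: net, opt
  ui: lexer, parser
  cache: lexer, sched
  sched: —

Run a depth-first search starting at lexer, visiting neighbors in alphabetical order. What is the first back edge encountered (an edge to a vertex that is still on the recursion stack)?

cache→lexer

DFS from lexer (visiting neighbors in alphabetical order); mark gray on enter, black on exit:
lexer gray
  cfg gray
    opt gray
      sched gray
      sched black
    opt black
    cfg→sched: sched black — skip
    utils gray
      db gray
      db black
    utils black
  cfg black
  codegen gray
    parser gray
    parser black
    codegen→sched: sched black — skip
  codegen black
  core gray
    cache gray
      cache→lexer: lexer is gray → back edge
First back edge: cache → lexer.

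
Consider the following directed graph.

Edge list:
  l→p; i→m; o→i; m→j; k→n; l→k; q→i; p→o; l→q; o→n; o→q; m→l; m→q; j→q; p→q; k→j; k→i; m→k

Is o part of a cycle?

o is on a cycle iff o can reach itself via ≥1 edge.
o → i → m → l → p → o — yes.

Yes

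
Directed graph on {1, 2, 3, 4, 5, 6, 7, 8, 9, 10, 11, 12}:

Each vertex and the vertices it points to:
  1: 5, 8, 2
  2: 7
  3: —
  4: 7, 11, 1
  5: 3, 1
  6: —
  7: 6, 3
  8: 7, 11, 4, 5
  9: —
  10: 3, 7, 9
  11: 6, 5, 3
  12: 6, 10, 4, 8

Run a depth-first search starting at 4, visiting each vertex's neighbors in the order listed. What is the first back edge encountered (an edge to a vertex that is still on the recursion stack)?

DFS from 4 (visiting each vertex's neighbors in the order listed); mark gray on enter, black on exit:
4 gray
  7 gray
    6 gray
    6 black
    3 gray
    3 black
  7 black
  11 gray
    11→6: 6 black — skip
    5 gray
      5→3: 3 black — skip
      1 gray
        1→5: 5 is gray → back edge
First back edge: 1 → 5.

1→5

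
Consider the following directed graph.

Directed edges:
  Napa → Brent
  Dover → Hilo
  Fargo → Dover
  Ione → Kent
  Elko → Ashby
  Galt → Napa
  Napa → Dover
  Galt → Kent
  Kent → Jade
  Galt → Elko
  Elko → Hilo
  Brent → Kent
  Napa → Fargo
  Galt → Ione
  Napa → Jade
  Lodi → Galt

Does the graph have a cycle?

No

DFS with white/gray/black marking, starting from Hilo:
Hilo gray
Hilo black
Kent gray
  Jade gray
  Jade black
Kent black
Dover gray
  Dover→Hilo: Hilo black — skip
Dover black
Lodi gray
  Galt gray
    Ione gray
      Ione→Kent: Kent black — skip
    Ione black
    Elko gray
      Ashby gray
      Ashby black
      Elko→Hilo: Hilo black — skip
    Elko black
    Napa gray
      Fargo gray
        Fargo→Dover: Dover black — skip
      Fargo black
      Napa→Jade: Jade black — skip
      Brent gray
        Brent→Kent: Kent black — skip
      Brent black
      Napa→Dover: Dover black — skip
    Napa black
    Galt→Kent: Kent black — skip
  Galt black
Lodi black
Every edge goes to a white or black vertex — no back edge, so the graph is acyclic.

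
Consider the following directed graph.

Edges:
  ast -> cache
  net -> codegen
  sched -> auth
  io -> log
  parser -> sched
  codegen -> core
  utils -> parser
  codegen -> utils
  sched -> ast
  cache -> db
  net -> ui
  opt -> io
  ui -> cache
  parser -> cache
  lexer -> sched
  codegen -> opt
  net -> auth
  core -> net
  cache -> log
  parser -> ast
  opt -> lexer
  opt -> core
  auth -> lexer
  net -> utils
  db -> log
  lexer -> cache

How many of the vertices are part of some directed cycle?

A vertex is on a directed cycle iff it belongs to a strongly connected component of size ≥ 2 (or has a self-loop).
The vertices on cycles are {net, opt, auth, core, lexer, sched, codegen} — 7 in total.

7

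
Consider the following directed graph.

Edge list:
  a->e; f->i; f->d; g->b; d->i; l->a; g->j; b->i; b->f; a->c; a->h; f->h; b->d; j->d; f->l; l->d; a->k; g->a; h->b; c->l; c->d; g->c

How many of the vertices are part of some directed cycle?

A vertex is on a directed cycle iff it belongs to a strongly connected component of size ≥ 2 (or has a self-loop).
The vertices on cycles are {a, b, c, f, h, l} — 6 in total.

6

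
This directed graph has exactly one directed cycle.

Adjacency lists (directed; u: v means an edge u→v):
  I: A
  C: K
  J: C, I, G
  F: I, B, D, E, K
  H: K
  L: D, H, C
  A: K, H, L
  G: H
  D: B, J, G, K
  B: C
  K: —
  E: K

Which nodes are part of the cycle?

A, D, I, J, L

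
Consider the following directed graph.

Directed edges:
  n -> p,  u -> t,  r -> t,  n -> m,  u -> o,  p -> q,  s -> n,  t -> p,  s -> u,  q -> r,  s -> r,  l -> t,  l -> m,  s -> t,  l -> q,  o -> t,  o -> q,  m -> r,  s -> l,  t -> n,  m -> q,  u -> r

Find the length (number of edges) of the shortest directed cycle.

For each vertex v, BFS finds the shortest path from v back to v.
The shortest such closed walk is n → m → r → t → n, length 4.

4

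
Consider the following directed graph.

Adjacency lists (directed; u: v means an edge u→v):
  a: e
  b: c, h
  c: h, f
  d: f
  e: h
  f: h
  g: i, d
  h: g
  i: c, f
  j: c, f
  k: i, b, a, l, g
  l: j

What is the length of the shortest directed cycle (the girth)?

For each vertex v, BFS finds the shortest path from v back to v.
The shortest such closed walk is g → i → f → h → g, length 4.

4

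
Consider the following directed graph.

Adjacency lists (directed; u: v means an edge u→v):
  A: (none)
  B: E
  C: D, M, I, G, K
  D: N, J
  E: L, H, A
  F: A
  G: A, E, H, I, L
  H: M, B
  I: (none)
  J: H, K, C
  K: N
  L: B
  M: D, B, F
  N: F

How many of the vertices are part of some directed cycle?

A vertex is on a directed cycle iff it belongs to a strongly connected component of size ≥ 2 (or has a self-loop).
The vertices on cycles are {B, C, D, E, G, H, J, L, M} — 9 in total.

9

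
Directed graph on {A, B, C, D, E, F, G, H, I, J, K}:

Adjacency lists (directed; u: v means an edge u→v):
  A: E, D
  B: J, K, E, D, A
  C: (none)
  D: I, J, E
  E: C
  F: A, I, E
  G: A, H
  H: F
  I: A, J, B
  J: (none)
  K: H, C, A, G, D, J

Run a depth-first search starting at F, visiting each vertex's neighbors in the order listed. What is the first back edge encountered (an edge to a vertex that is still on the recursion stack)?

I->A

DFS from F (visiting each vertex's neighbors in the order listed); mark gray on enter, black on exit:
F gray
  A gray
    E gray
      C gray
      C black
    E black
    D gray
      I gray
        I→A: A is gray → back edge
First back edge: I → A.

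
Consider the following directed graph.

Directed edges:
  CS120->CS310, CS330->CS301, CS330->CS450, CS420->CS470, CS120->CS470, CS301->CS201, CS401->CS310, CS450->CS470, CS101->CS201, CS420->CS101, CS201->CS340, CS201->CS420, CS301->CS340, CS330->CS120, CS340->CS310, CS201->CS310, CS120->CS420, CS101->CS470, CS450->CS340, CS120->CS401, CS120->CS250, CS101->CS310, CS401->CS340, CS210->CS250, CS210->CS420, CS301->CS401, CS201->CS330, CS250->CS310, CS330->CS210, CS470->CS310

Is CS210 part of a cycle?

Yes

CS210 is on a cycle iff CS210 can reach itself via ≥1 edge.
CS210 → CS420 → CS101 → CS201 → CS330 → CS210 — yes.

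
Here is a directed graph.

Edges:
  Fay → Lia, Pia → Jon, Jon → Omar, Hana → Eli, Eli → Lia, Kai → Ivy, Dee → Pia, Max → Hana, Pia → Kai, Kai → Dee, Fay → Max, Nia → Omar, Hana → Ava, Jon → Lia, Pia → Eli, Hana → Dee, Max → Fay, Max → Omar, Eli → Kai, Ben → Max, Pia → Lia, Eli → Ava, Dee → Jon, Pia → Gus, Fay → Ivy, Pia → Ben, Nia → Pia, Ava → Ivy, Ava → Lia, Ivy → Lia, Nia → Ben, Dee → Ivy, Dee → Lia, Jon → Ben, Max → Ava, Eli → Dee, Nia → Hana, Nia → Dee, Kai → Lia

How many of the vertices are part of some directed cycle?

A vertex is on a directed cycle iff it belongs to a strongly connected component of size ≥ 2 (or has a self-loop).
The vertices on cycles are {Ben, Dee, Eli, Fay, Jon, Kai, Max, Pia, Hana} — 9 in total.

9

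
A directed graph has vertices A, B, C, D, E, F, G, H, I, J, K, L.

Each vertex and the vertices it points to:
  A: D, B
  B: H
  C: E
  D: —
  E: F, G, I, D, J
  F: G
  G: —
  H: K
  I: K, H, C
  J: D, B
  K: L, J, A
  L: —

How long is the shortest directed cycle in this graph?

For each vertex v, BFS finds the shortest path from v back to v.
The shortest such closed walk is I → C → E → I, length 3.

3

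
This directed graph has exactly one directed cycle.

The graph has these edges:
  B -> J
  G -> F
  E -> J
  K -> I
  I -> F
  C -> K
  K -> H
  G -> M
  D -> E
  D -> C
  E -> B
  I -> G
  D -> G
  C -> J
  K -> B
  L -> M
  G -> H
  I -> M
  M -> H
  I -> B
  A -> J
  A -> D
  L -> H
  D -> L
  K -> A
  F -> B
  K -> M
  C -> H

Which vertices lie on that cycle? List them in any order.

A, C, D, K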